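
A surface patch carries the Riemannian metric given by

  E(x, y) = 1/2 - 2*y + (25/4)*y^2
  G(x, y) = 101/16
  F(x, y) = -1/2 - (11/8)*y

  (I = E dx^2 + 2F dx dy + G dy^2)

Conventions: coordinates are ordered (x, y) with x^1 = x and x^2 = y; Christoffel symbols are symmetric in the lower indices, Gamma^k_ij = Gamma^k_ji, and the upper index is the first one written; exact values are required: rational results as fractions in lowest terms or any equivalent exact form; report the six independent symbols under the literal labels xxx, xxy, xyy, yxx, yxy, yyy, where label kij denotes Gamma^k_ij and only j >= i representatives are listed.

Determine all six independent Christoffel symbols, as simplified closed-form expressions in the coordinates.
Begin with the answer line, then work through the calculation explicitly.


Answer: Gamma_xxx = (-275*y^2 - 56*y + 16)/(1202*y^2 - 448*y + 93), Gamma_xxy = (2525*y - 404)/(2404*y^2 - 896*y + 186), Gamma_xyy = -1111/(4808*y^2 - 1792*y + 372), Gamma_yxx = (-1250*y^3 + 600*y^2 - 164*y + 16)/(1202*y^2 - 448*y + 93), Gamma_yxy = (275*y^2 + 56*y - 16)/(1202*y^2 - 448*y + 93), Gamma_yyy = (-121*y - 44)/(2404*y^2 - 896*y + 186)

E = 1/2 - 2*y + (25/4)*y^2; F = -1/2 - (11/8)*y; G = 101/16
Gamma^k_ij = (1/2) g^{kl} (d_i g_jl + d_j g_il - d_l g_ij), with g^inv = (1/(EG-F^2)) [[G, -F], [-F, E]]
first partials: E_x = 0, E_y = -2 + (25/2)*y, F_x = 0, F_y = -11/8, G_x = 0, G_y = 0
D = EG - F^2 = 93/32 - 14*y + (601/16)*y^2
expanded: Gamma^x_xx = (G E_x - 2F F_x + F E_y)/(2D), Gamma^x_xy = (G E_y - F G_x)/(2D), Gamma^x_yy = (2G F_y - G G_x - F G_y)/(2D), Gamma^y_xx = (2E F_x - E E_y - F E_x)/(2D), Gamma^y_xy = (E G_x - F E_y)/(2D), Gamma^y_yy = (E G_y - 2F F_y + F G_x)/(2D); substitute and cancel common factors


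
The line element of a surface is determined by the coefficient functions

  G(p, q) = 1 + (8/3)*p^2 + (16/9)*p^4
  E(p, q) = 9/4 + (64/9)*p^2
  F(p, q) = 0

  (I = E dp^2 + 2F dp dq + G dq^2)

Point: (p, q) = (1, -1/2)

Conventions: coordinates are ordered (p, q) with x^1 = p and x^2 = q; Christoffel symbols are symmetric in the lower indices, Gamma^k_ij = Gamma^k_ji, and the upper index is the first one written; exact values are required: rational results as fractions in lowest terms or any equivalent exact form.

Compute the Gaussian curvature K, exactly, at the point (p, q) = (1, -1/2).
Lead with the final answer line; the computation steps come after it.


Answer: K = -23328/794983

E = 337/36, F = 0, G = 49/9, EG - F^2 = 16513/324 at the point
E_p = 128/9, E_q = 0, F_p = 0, F_q = 0, G_p = 112/9, G_q = 0
E_qq = 0, F_pq = 0, G_pp = 80/3
K follows from Brioschi's formula, (det M1 - det M2)/(EG - F^2)^2.
M1 = [[-E_qq/2 + F_pq - G_pp/2, E_p/2, F_p - E_q/2], [F_q - G_p/2, E, F], [G_q/2, F, G]] = [[-40/3, 64/9, 0], [-56/9, 337/36, 0], [0, 0, 49/9]]; det M1 = -319774/729
M2 = [[0, E_q/2, G_p/2], [E_q/2, E, F], [G_p/2, F, G]] = [[0, 0, 56/9], [0, 337/36, 0], [56/9, 0, 49/9]]; det M2 = -264208/729
det M1 - det M2 = -686/9; K = -686/9 / (16513/324)^2 = -23328/794983


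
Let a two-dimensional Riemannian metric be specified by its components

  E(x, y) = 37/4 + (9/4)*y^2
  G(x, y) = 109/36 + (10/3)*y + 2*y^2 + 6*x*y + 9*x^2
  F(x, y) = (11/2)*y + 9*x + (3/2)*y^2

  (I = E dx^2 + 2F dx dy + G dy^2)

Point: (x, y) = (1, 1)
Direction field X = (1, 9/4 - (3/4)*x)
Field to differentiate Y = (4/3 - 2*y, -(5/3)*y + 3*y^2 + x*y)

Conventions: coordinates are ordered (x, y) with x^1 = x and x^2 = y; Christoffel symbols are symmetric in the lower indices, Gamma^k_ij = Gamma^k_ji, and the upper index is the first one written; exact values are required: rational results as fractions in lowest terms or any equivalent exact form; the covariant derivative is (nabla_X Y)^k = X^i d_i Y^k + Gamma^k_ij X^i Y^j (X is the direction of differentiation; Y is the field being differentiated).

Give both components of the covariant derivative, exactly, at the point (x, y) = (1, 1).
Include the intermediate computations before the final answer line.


E = 23/2, F = 16, G = 841/36 at the point
E_x = 0, E_y = 9/2, F_x = 9, F_y = 17/2, G_x = 24, G_y = 40/3
EG - F^2 = 911/72;  g^inv = (72/911) * [[841/36, -16], [-16, 23/2]]
first-kind symbols [ij,l] = (1/2)(d_i g_jl + d_j g_il - d_l g_ij): [xx,x] = E_x/2 = 0, [xx,y] = F_x - E_y/2 = 27/4, [xy,x] = E_y/2 = 9/4, [xy,y] = G_x/2 = 12, [yy,x] = F_y - G_x/2 = -7/2, [yy,y] = G_y/2 = 20/3
Gamma^x_ij = (G*[ij,x] - F*[ij,y])/(EG - F^2), Gamma^y_ij = (E*[ij,y] - F*[ij,x])/(EG - F^2)
Gamma_xxx = -7776/911, Gamma_xxy = -20079/1822, Gamma_xyy = -13567/911, Gamma_yxx = 5589/911, Gamma_yxy = 7344/911, Gamma_yyy = 9552/911
X = (1, 3/2), Y = (-2/3, 7/3) at the point

Answer: (nabla_X Y)^x = -116839/1822, (nabla_X Y)^y = 47697/911


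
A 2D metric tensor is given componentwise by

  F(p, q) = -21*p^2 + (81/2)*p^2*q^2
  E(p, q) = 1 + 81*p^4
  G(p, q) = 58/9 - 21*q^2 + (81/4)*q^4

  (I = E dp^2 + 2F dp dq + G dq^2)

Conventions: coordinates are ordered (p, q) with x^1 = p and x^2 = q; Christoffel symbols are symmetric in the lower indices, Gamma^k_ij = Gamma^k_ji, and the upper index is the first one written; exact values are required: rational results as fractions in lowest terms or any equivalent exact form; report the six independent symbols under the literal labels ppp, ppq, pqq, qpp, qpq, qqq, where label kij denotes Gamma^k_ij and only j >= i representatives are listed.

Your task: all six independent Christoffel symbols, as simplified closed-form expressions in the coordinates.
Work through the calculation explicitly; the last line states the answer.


E = 1 + 81*p^4; F = -21*p^2 + (81/2)*p^2*q^2; G = 58/9 - 21*q^2 + (81/4)*q^4
Gamma^k_ij = (1/2) g^{kl} (d_i g_jl + d_j g_il - d_l g_ij), with g^inv = (1/(EG-F^2)) [[G, -F], [-F, E]]
first partials: E_p = 324*p^3, E_q = 0, F_p = -42*p + 81*p*q^2, F_q = 81*p^2*q, G_p = 0, G_q = -42*q + 81*q^3
D = EG - F^2 = 58/9 - 21*q^2 + (81/4)*q^4 + 81*p^4
expanded: Gamma^p_pp = (G E_p - 2F F_p + F E_q)/(2D), Gamma^p_pq = (G E_q - F G_p)/(2D), Gamma^p_qq = (2G F_q - G G_p - F G_q)/(2D), Gamma^q_pp = (2E F_p - E E_q - F E_p)/(2D), Gamma^q_pq = (E G_p - F E_q)/(2D), Gamma^q_qq = (E G_q - 2F F_q + F G_p)/(2D); substitute and cancel common factors

Answer: Gamma_ppp = 5832*p^3/(2916*p^4 + 729*q^4 - 756*q^2 + 232), Gamma_ppq = 0, Gamma_pqq = 2916*p^2*q/(2916*p^4 + 729*q^4 - 756*q^2 + 232), Gamma_qpp = (2916*p*q^2 - 1512*p)/(2916*p^4 + 729*q^4 - 756*q^2 + 232), Gamma_qpq = 0, Gamma_qqq = (1458*q^3 - 756*q)/(2916*p^4 + 729*q^4 - 756*q^2 + 232)


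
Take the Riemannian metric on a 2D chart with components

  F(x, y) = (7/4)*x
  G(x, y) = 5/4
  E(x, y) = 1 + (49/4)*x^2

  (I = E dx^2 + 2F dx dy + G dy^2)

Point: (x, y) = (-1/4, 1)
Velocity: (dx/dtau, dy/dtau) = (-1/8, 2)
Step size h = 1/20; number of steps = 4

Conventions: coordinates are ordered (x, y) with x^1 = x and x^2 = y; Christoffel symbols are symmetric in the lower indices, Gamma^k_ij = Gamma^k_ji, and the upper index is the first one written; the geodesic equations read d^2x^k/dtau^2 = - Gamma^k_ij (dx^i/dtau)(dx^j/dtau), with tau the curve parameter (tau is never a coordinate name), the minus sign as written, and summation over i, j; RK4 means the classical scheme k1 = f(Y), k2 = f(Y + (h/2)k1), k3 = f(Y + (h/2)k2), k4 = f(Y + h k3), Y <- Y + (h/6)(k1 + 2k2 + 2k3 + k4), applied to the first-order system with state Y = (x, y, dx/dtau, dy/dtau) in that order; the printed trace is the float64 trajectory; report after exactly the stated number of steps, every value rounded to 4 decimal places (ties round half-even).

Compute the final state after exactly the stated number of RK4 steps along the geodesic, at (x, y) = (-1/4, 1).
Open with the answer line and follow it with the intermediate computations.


Answer: x = -0.2745, y = 1.3997, dx/dtau = -0.1204, dy/dtau = 1.9975

f(Y) = (dx/dtau, dy/dtau, -Gamma^x_ij Y'^i Y'^j, -Gamma^y_ij Y'^i Y'^j) with the Gammas evaluated at the stage position; h = 0.050000; intermediate values shown to 6 dp
step 0: x = -0.2500, y = 1.0000, dx/dtau = -0.1250, dy/dtau = 2.0000
step 1:
  k1: at (x, y) = (-0.250000, 1.000000), (dx/dtau, dy/dtau) = (-0.125000, 2.000000); Gamma_xxx = -1.519380, Gamma_xxy = 0.000000, Gamma_xyy = 0.000000, Gamma_yxx = 0.868217, Gamma_yxy = 0.000000, Gamma_yyy = 0.000000; k1 = (-0.125000, 2.000000, 0.023740, -0.013566)
  k2: at (x, y) = (-0.253125, 1.050000), (dx/dtau, dy/dtau) = (-0.124406, 1.999661); Gamma_xxx = -1.523811, Gamma_xxy = 0.000000, Gamma_xyy = 0.000000, Gamma_yxx = 0.859999, Gamma_yxy = 0.000000, Gamma_yyy = 0.000000; k2 = (-0.124406, 1.999661, 0.023584, -0.013310)
  k3: at (x, y) = (-0.253110, 1.049992), (dx/dtau, dy/dtau) = (-0.124410, 1.999667); Gamma_xxx = -1.523791, Gamma_xxy = 0.000000, Gamma_xyy = 0.000000, Gamma_yxx = 0.860038, Gamma_yxy = 0.000000, Gamma_yyy = 0.000000; k3 = (-0.124410, 1.999667, 0.023585, -0.013312)
  k4: at (x, y) = (-0.256221, 1.099983), (dx/dtau, dy/dtau) = (-0.123821, 1.999334); Gamma_xxx = -1.527944, Gamma_xxy = 0.000000, Gamma_xyy = 0.000000, Gamma_yxx = 0.851913, Gamma_yxy = 0.000000, Gamma_yyy = 0.000000; k4 = (-0.123821, 1.999334, 0.023426, -0.013061)
  Y <- Y + (h/6)(k1 + 2k2 + 2k3 + k4): x = -0.2562, y = 1.1000, dx/dtau = -0.1238, dy/dtau = 1.9993
step 2:
  k1: at (x, y) = (-0.256220, 1.099983), (dx/dtau, dy/dtau) = (-0.123821, 1.999334); Gamma_xxx = -1.527944, Gamma_xxy = 0.000000, Gamma_xyy = 0.000000, Gamma_yxx = 0.851913, Gamma_yxy = 0.000000, Gamma_yyy = 0.000000; k1 = (-0.123821, 1.999334, 0.023426, -0.013061)
  k2: at (x, y) = (-0.259316, 1.149967), (dx/dtau, dy/dtau) = (-0.123235, 1.999008); Gamma_xxx = -1.531825, Gamma_xxy = 0.000000, Gamma_xyy = 0.000000, Gamma_yxx = 0.843882, Gamma_yxy = 0.000000, Gamma_yyy = 0.000000; k2 = (-0.123235, 1.999008, 0.023264, -0.012816)
  k3: at (x, y) = (-0.259301, 1.149958), (dx/dtau, dy/dtau) = (-0.123239, 1.999014); Gamma_xxx = -1.531808, Gamma_xxy = 0.000000, Gamma_xyy = 0.000000, Gamma_yxx = 0.843920, Gamma_yxy = 0.000000, Gamma_yyy = 0.000000; k3 = (-0.123239, 1.999014, 0.023265, -0.012817)
  k4: at (x, y) = (-0.262382, 1.199934), (dx/dtau, dy/dtau) = (-0.122658, 1.998694); Gamma_xxx = -1.535430, Gamma_xxy = 0.000000, Gamma_xyy = 0.000000, Gamma_yxx = 0.835982, Gamma_yxy = 0.000000, Gamma_yyy = 0.000000; k4 = (-0.122658, 1.998694, 0.023100, -0.012577)
  Y <- Y + (h/6)(k1 + 2k2 + 2k3 + k4): x = -0.2624, y = 1.1999, dx/dtau = -0.1227, dy/dtau = 1.9987
step 3:
  k1: at (x, y) = (-0.262382, 1.199934), (dx/dtau, dy/dtau) = (-0.122658, 1.998694); Gamma_xxx = -1.535429, Gamma_xxy = 0.000000, Gamma_xyy = 0.000000, Gamma_yxx = 0.835983, Gamma_yxy = 0.000000, Gamma_yyy = 0.000000; k1 = (-0.122658, 1.998694, 0.023100, -0.012577)
  k2: at (x, y) = (-0.265449, 1.249901), (dx/dtau, dy/dtau) = (-0.122080, 1.998379); Gamma_xxx = -1.538799, Gamma_xxy = 0.000000, Gamma_xyy = 0.000000, Gamma_yxx = 0.828139, Gamma_yxy = 0.000000, Gamma_yyy = 0.000000; k2 = (-0.122080, 1.998379, 0.022934, -0.012342)
  k3: at (x, y) = (-0.265434, 1.249893), (dx/dtau, dy/dtau) = (-0.122084, 1.998385); Gamma_xxx = -1.538784, Gamma_xxy = 0.000000, Gamma_xyy = 0.000000, Gamma_yxx = 0.828176, Gamma_yxy = 0.000000, Gamma_yyy = 0.000000; k3 = (-0.122084, 1.998385, 0.022935, -0.012344)
  k4: at (x, y) = (-0.268487, 1.299853), (dx/dtau, dy/dtau) = (-0.121511, 1.998076); Gamma_xxx = -1.541911, Gamma_xxy = 0.000000, Gamma_xyy = 0.000000, Gamma_yxx = 0.820425, Gamma_yxy = 0.000000, Gamma_yyy = 0.000000; k4 = (-0.121511, 1.998076, 0.022766, -0.012113)
  Y <- Y + (h/6)(k1 + 2k2 + 2k3 + k4): x = -0.2685, y = 1.2999, dx/dtau = -0.1215, dy/dtau = 1.9981
step 4:
  k1: at (x, y) = (-0.268486, 1.299853), (dx/dtau, dy/dtau) = (-0.121511, 1.998076); Gamma_xxx = -1.541911, Gamma_xxy = 0.000000, Gamma_xyy = 0.000000, Gamma_yxx = 0.820425, Gamma_yxy = 0.000000, Gamma_yyy = 0.000000; k1 = (-0.121511, 1.998076, 0.022766, -0.012113)
  k2: at (x, y) = (-0.271524, 1.349805), (dx/dtau, dy/dtau) = (-0.120942, 1.997774); Gamma_xxx = -1.544803, Gamma_xxy = 0.000000, Gamma_xyy = 0.000000, Gamma_yxx = 0.812768, Gamma_yxy = 0.000000, Gamma_yyy = 0.000000; k2 = (-0.120942, 1.997774, 0.022596, -0.011888)
  k3: at (x, y) = (-0.271510, 1.349797), (dx/dtau, dy/dtau) = (-0.120946, 1.997779); Gamma_xxx = -1.544790, Gamma_xxy = 0.000000, Gamma_xyy = 0.000000, Gamma_yxx = 0.812804, Gamma_yxy = 0.000000, Gamma_yyy = 0.000000; k3 = (-0.120946, 1.997779, 0.022597, -0.011890)
  k4: at (x, y) = (-0.274534, 1.399742), (dx/dtau, dy/dtau) = (-0.120381, 1.997482); Gamma_xxx = -1.547457, Gamma_xxy = 0.000000, Gamma_xyy = 0.000000, Gamma_yxx = 0.805239, Gamma_yxy = 0.000000, Gamma_yyy = 0.000000; k4 = (-0.120381, 1.997482, 0.022425, -0.011669)
  Y <- Y + (h/6)(k1 + 2k2 + 2k3 + k4): x = -0.2745, y = 1.3997, dx/dtau = -0.1204, dy/dtau = 1.9975


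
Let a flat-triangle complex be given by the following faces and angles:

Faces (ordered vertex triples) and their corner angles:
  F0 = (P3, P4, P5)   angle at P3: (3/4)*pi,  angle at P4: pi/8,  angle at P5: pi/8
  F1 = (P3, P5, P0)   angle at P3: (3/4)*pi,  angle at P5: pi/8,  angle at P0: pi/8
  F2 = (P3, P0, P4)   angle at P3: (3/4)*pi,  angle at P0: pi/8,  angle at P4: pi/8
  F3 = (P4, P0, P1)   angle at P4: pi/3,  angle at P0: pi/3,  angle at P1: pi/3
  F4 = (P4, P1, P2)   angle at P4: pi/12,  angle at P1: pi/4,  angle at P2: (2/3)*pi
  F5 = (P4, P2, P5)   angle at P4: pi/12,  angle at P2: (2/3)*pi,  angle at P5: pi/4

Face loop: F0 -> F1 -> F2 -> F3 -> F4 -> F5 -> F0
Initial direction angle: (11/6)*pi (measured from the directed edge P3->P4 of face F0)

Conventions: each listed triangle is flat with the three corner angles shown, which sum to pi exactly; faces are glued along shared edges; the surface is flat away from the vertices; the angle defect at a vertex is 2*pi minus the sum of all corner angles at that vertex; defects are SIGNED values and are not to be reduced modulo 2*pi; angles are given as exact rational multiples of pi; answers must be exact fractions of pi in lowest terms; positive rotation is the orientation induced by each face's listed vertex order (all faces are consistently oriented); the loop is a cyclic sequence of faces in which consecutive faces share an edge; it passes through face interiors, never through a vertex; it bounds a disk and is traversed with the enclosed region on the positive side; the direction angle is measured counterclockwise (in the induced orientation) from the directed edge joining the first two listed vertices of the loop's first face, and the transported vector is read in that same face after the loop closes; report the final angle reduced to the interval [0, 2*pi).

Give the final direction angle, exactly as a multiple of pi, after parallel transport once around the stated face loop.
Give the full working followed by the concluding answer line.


enclosed vertex P3: corner angles sum to (9/4)*pi, defect = 2*pi - (9/4)*pi = -pi/4
enclosed vertex P4: corner angles sum to (3/4)*pi, defect = 2*pi - (3/4)*pi = (5/4)*pi
final direction = starting direction + enclosed defect total, reduced mod 2*pi (induced orientation)
final angle = (11/6)*pi + pi = (5/6)*pi (mod 2*pi)

Answer: final direction angle = (5/6)*pi


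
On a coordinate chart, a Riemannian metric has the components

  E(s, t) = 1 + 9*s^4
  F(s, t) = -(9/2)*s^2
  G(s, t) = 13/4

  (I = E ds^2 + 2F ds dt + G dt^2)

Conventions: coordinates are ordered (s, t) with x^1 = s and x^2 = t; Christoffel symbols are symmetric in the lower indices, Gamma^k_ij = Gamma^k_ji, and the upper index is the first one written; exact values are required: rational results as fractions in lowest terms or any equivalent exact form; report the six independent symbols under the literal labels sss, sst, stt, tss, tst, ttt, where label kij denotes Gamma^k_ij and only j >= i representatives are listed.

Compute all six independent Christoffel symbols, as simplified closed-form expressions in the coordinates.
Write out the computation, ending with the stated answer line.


E = 1 + 9*s^4; F = -(9/2)*s^2; G = 13/4
Gamma^k_ij = (1/2) g^{kl} (d_i g_jl + d_j g_il - d_l g_ij), with g^inv = (1/(EG-F^2)) [[G, -F], [-F, E]]
first partials: E_s = 36*s^3, E_t = 0, F_s = -9*s, F_t = 0, G_s = 0, G_t = 0
D = EG - F^2 = 13/4 + 9*s^4
expanded: Gamma^s_ss = (G E_s - 2F F_s + F E_t)/(2D), Gamma^s_st = (G E_t - F G_s)/(2D), Gamma^s_tt = (2G F_t - G G_s - F G_t)/(2D), Gamma^t_ss = (2E F_s - E E_t - F E_s)/(2D), Gamma^t_st = (E G_s - F E_t)/(2D), Gamma^t_tt = (E G_t - 2F F_t + F G_s)/(2D); substitute and cancel common factors

Answer: Gamma_sss = 72*s^3/(36*s^4 + 13), Gamma_sst = 0, Gamma_stt = 0, Gamma_tss = -36*s/(36*s^4 + 13), Gamma_tst = 0, Gamma_ttt = 0


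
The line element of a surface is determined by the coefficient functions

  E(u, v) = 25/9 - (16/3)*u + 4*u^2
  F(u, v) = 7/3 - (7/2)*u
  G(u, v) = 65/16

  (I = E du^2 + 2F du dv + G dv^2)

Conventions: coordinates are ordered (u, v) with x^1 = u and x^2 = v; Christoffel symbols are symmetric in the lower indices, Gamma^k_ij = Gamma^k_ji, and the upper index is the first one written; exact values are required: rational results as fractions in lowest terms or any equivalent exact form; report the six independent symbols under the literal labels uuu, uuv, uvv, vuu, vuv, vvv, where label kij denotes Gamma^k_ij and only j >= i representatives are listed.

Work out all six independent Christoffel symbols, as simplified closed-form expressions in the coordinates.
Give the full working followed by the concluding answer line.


E = 25/9 - (16/3)*u + 4*u^2; F = 7/3 - (7/2)*u; G = 65/16
Gamma^k_ij = (1/2) g^{kl} (d_i g_jl + d_j g_il - d_l g_ij), with g^inv = (1/(EG-F^2)) [[G, -F], [-F, E]]
first partials: E_u = -16/3 + 8*u, E_v = 0, F_u = -7/2, F_v = 0, G_u = 0, G_v = 0
D = EG - F^2 = 841/144 - (16/3)*u + 4*u^2
expanded: Gamma^u_uu = (G E_u - 2F F_u + F E_v)/(2D), Gamma^u_uv = (G E_v - F G_u)/(2D), Gamma^u_vv = (2G F_v - G G_u - F G_v)/(2D), Gamma^v_uu = (2E F_u - E E_v - F E_u)/(2D), Gamma^v_uv = (E G_u - F E_v)/(2D), Gamma^v_vv = (E G_v - 2F F_v + F G_u)/(2D); substitute and cancel common factors

Answer: Gamma_uuu = (576*u - 384)/(576*u^2 - 768*u + 841), Gamma_uuv = 0, Gamma_uvv = 0, Gamma_vuu = -504/(576*u^2 - 768*u + 841), Gamma_vuv = 0, Gamma_vvv = 0


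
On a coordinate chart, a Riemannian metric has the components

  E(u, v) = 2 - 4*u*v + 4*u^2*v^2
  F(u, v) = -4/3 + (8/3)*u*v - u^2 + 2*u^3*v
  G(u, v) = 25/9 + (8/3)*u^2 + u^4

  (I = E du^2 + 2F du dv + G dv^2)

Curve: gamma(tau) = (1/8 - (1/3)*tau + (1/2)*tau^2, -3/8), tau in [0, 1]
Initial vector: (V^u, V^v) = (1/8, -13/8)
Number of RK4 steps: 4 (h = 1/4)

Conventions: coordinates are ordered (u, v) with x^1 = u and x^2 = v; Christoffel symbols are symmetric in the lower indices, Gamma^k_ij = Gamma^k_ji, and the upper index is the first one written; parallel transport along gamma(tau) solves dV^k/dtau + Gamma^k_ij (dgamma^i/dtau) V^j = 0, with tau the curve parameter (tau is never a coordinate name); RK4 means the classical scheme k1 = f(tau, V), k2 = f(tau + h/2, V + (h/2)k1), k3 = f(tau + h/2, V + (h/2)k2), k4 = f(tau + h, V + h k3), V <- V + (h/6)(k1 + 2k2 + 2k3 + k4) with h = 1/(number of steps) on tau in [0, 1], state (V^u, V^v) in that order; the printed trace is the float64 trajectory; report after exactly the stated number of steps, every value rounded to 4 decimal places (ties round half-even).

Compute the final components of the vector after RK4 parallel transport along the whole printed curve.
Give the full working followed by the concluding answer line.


gamma'(tau) = (-1/3 + tau, 0); f(tau, V)^k = -Gamma^k_ij(gamma(tau)) gamma'^i(tau) V^j; h = 1/4; intermediate values shown to 6 dp
curve data and Christoffel symbols at the stage parameters:
  tau = 0.000000: gamma = (0.125000, -0.375000), gamma' = (-0.333333, 0.000000); Gamma_uuu = 0.204262, Gamma_uuv = -0.068087, Gamma_uvv = 0.000000, Gamma_vuu = -0.251923, Gamma_vuv = 0.083974, Gamma_vvv = 0.000000
  tau = 0.125000: gamma = (0.091146, -0.375000), gamma' = (-0.208333, 0.000000); Gamma_uuu = 0.203296, Gamma_uuv = -0.049412, Gamma_uvv = 0.000000, Gamma_vuu = -0.255298, Gamma_vuv = 0.062052, Gamma_vvv = 0.000000
  tau = 0.250000: gamma = (0.072917, -0.375000), gamma' = (-0.083333, 0.000000); Gamma_uuu = 0.202599, Gamma_uuv = -0.039394, Gamma_uvv = 0.000000, Gamma_vuu = -0.257146, Gamma_vuv = 0.050001, Gamma_vvv = 0.000000
  tau = 0.375000: gamma = (0.070312, -0.375000), gamma' = (0.041667, 0.000000); Gamma_uuu = 0.202489, Gamma_uuv = -0.037967, Gamma_uvv = 0.000000, Gamma_vuu = -0.257411, Gamma_vuv = 0.048265, Gamma_vvv = 0.000000
  tau = 0.500000: gamma = (0.083333, -0.375000), gamma' = (0.166667, 0.000000); Gamma_uuu = 0.203013, Gamma_uuv = -0.045114, Gamma_uvv = 0.000000, Gamma_vuu = -0.256088, Gamma_vuv = 0.056908, Gamma_vvv = 0.000000
  tau = 0.625000: gamma = (0.111979, -0.375000), gamma' = (0.291667, 0.000000); Gamma_uuu = 0.203941, Gamma_uuv = -0.060899, Gamma_uvv = 0.000000, Gamma_vuu = -0.253212, Gamma_vuv = 0.075612, Gamma_vvv = 0.000000
  tau = 0.750000: gamma = (0.156250, -0.375000), gamma' = (0.416667, 0.000000); Gamma_uuu = 0.204784, Gamma_uuv = -0.085327, Gamma_uvv = 0.000000, Gamma_vuu = -0.248879, Gamma_vuv = 0.103700, Gamma_vvv = 0.000000
  tau = 0.875000: gamma = (0.216146, -0.375000), gamma' = (0.541667, 0.000000); Gamma_uuu = 0.204835, Gamma_uuv = -0.118065, Gamma_uvv = 0.000000, Gamma_vuu = -0.243250, Gamma_vuv = 0.140207, Gamma_vvv = 0.000000
  tau = 1.000000: gamma = (0.291667, -0.375000), gamma' = (0.666667, 0.000000); Gamma_uuu = 0.203251, Gamma_uuv = -0.158084, Gamma_uvv = 0.000000, Gamma_vuu = -0.236547, Gamma_vuv = 0.183981, Gamma_vvv = 0.000000
step 0: V^u = 0.1250, V^v = -1.6250
step 1: k1 = (0.045392, -0.055983), k2 = (0.022335, -0.028048), k3 = (0.022177, -0.027849), k4 = (0.007561, -0.009597); V <- V + (h/6)(k1 + 2k2 + 2k3 + k4): V^u = 0.1309, V^v = -1.6324
step 2: k1 = (0.007569, -0.009607), k2 = (-0.003697, 0.004699), k3 = (-0.003682, 0.004681), k4 = (-0.016664, 0.021020); V <- V + (h/6)(k1 + 2k2 + 2k3 + k4): V^u = 0.1299, V^v = -1.6311
step 3: k1 = (-0.016660, 0.021016), k2 = (-0.036530, 0.045356), k3 = (-0.036328, 0.045105), k4 = (-0.067901, 0.082522); V <- V + (h/6)(k1 + 2k2 + 2k3 + k4): V^u = 0.1203, V^v = -1.6193
step 4: k1 = (-0.067837, 0.082444), k2 = (-0.115306, 0.136931), k3 = (-0.114212, 0.135632), k4 = (-0.179517, 0.208925); V <- V + (h/6)(k1 + 2k2 + 2k3 + k4): V^u = 0.0909, V^v = -1.5844

Answer: V^u = 0.0909, V^v = -1.5844


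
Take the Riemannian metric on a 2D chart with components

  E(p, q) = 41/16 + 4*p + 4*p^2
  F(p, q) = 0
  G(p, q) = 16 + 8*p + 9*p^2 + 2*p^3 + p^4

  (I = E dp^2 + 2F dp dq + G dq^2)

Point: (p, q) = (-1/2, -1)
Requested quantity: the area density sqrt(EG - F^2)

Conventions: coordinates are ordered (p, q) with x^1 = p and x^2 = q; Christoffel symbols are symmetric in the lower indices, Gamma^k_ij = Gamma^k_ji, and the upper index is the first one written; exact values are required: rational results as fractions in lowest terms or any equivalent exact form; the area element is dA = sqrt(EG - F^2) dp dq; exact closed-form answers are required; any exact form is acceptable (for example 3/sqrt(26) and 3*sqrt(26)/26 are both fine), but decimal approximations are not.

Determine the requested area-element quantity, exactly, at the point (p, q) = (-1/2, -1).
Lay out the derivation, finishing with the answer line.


E = 25/16, F = 0, G = 225/16; EG - F^2 = 5625/256

Answer: sqrt(EG - F^2) = 75/16


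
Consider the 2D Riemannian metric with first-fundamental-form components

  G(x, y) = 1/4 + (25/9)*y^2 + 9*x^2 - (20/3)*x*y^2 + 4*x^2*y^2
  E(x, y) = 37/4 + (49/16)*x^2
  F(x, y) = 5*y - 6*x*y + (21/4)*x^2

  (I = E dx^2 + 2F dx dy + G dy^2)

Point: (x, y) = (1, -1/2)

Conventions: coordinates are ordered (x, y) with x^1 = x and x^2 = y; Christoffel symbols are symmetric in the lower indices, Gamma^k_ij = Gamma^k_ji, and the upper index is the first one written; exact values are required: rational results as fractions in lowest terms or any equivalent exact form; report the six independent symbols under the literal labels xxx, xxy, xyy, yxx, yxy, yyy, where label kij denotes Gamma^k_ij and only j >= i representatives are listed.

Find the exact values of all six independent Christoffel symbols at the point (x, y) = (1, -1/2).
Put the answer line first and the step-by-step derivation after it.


Answer: Gamma_xxx = -14173/23377, Gamma_xxy = -15180/23377, Gamma_xyy = -81220/70131, Gamma_yxx = 85599/46754, Gamma_yxy = 32505/23377, Gamma_yyy = 16639/23377

E = 197/16, F = 23/4, G = 167/18 at the point
E_x = 49/8, E_y = 0, F_x = 27/2, F_y = -1, G_x = 55/3, G_y = -1/9
EG - F^2 = 23377/288;  g^inv = (288/23377) * [[167/18, -23/4], [-23/4, 197/16]]
first-kind symbols [ij,l] = (1/2)(d_i g_jl + d_j g_il - d_l g_ij): [xx,x] = E_x/2 = 49/16, [xx,y] = F_x - E_y/2 = 27/2, [xy,x] = E_y/2 = 0, [xy,y] = G_x/2 = 55/6, [yy,x] = F_y - G_x/2 = -61/6, [yy,y] = G_y/2 = -1/18
Gamma^x_ij = (G*[ij,x] - F*[ij,y])/(EG - F^2), Gamma^y_ij = (E*[ij,y] - F*[ij,x])/(EG - F^2)


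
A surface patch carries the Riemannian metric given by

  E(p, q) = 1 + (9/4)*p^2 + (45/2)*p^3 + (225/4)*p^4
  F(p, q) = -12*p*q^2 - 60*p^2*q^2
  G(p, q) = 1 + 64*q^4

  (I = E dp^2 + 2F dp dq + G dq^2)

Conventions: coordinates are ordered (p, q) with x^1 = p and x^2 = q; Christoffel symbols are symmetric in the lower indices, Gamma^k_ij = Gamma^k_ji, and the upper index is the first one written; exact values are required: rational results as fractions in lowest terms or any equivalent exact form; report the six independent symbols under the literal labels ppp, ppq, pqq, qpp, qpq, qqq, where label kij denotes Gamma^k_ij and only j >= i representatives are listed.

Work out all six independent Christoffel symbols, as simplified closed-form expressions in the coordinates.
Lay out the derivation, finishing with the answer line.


E = 1 + (9/4)*p^2 + (45/2)*p^3 + (225/4)*p^4; F = -12*p*q^2 - 60*p^2*q^2; G = 1 + 64*q^4
Gamma^k_ij = (1/2) g^{kl} (d_i g_jl + d_j g_il - d_l g_ij), with g^inv = (1/(EG-F^2)) [[G, -F], [-F, E]]
first partials: E_p = (9/2)*p + (135/2)*p^2 + 225*p^3, E_q = 0, F_p = -12*q^2 - 120*p*q^2, F_q = -24*p*q - 120*p^2*q, G_p = 0, G_q = 256*q^3
D = EG - F^2 = 1 + (9/4)*p^2 + (45/2)*p^3 + 64*q^4 + (225/4)*p^4
expanded: Gamma^p_pp = (G E_p - 2F F_p + F E_q)/(2D), Gamma^p_pq = (G E_q - F G_p)/(2D), Gamma^p_qq = (2G F_q - G G_p - F G_q)/(2D), Gamma^q_pp = (2E F_p - E E_q - F E_p)/(2D), Gamma^q_pq = (E G_p - F E_q)/(2D), Gamma^q_qq = (E G_q - 2F F_q + F G_p)/(2D); substitute and cancel common factors

Answer: Gamma_ppp = (450*p^3 + 135*p^2 + 9*p)/(225*p^4 + 90*p^3 + 9*p^2 + 256*q^4 + 4), Gamma_ppq = 0, Gamma_pqq = (-480*p^2*q - 96*p*q)/(225*p^4 + 90*p^3 + 9*p^2 + 256*q^4 + 4), Gamma_qpp = (-480*p*q^2 - 48*q^2)/(225*p^4 + 90*p^3 + 9*p^2 + 256*q^4 + 4), Gamma_qpq = 0, Gamma_qqq = 512*q^3/(225*p^4 + 90*p^3 + 9*p^2 + 256*q^4 + 4)


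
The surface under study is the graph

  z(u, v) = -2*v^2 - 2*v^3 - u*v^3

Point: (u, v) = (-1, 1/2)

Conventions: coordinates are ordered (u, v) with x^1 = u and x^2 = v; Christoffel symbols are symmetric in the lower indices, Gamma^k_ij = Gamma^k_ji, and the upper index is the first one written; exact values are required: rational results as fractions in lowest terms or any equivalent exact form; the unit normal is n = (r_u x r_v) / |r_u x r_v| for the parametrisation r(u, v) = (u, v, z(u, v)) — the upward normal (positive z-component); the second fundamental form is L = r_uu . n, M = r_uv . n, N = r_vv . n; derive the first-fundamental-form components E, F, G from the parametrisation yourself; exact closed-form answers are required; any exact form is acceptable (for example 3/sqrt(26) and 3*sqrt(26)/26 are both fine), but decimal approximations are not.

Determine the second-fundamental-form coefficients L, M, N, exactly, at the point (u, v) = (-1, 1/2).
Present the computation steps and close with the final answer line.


z_u = -1/8, z_v = -11/4, z_uu = 0, z_uv = -3/4, z_vv = -7
E = 65/64, F = 11/32, G = 137/16; answer radicand W^2 = 549/64
unnormalised second-form numerators: l = 0, m = -3/4, n = -7; L = l/sqrt(549/64), and similarly M = m/sqrt(W^2), N = n/sqrt(W^2)

Answer: L = 0, M = -2*sqrt(61)/61, N = -56*sqrt(61)/183


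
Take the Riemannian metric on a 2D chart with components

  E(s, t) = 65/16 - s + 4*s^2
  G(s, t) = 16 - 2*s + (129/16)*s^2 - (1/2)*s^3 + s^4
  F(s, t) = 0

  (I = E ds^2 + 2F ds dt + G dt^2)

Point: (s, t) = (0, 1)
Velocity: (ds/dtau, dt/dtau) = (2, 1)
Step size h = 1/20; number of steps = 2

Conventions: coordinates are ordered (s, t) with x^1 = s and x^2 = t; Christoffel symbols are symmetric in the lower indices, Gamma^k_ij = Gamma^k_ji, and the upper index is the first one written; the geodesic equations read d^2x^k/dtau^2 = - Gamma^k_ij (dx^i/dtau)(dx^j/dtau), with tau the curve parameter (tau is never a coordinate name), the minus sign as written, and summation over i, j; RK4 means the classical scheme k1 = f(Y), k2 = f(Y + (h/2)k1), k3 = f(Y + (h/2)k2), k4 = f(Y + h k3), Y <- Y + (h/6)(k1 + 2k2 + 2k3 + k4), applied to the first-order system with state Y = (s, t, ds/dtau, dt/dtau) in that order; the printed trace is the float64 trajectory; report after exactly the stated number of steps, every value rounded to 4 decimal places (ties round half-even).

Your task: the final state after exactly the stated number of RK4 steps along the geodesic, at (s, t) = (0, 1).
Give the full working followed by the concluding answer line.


f(Y) = (ds/dtau, dt/dtau, -Gamma^s_ij Y'^i Y'^j, -Gamma^t_ij Y'^i Y'^j) with the Gammas evaluated at the stage position; h = 0.050000; intermediate values shown to 6 dp
step 0: s = 0.0000, t = 1.0000, ds/dtau = 2.0000, dt/dtau = 1.0000
step 1:
  k1: at (s, t) = (0.000000, 1.000000), (ds/dtau, dt/dtau) = (2.000000, 1.000000); Gamma_sss = -0.123077, Gamma_sst = 0.000000, Gamma_stt = 0.246154, Gamma_tss = 0.000000, Gamma_tst = -0.062500, Gamma_ttt = 0.000000; k1 = (2.000000, 1.000000, 0.246154, 0.250000)
  k2: at (s, t) = (0.050000, 1.025000), (ds/dtau, dt/dtau) = (2.006154, 1.006250); Gamma_sss = -0.074580, Gamma_sst = 0.000000, Gamma_stt = 0.148788, Gamma_tss = 0.000000, Gamma_tst = -0.037594, Gamma_ttt = 0.000000; k2 = (2.006154, 1.006250, 0.149507, 0.151781)
  k3: at (s, t) = (0.050154, 1.025156), (ds/dtau, dt/dtau) = (2.003738, 1.003795); Gamma_sss = -0.074429, Gamma_sst = 0.000000, Gamma_stt = 0.148485, Gamma_tss = 0.000000, Gamma_tst = -0.037517, Gamma_ttt = 0.000000; k3 = (2.003738, 1.003795, 0.149216, 0.150919)
  k4: at (s, t) = (0.100187, 1.050190), (ds/dtau, dt/dtau) = (2.007461, 1.007546); Gamma_sss = -0.024798, Gamma_sst = 0.000000, Gamma_stt = 0.049410, Gamma_tss = 0.000000, Gamma_tst = -0.012453, Gamma_ttt = 0.000000; k4 = (2.007461, 1.007546, 0.049775, 0.050376)
  Y <- Y + (h/6)(k1 + 2k2 + 2k3 + k4): s = 0.1002, t = 1.0502, ds/dtau = 2.0074, dt/dtau = 1.0075
step 2:
  k1: at (s, t) = (0.100227, 1.050230), (ds/dtau, dt/dtau) = (2.007445, 1.007548); Gamma_sss = -0.024758, Gamma_sst = 0.000000, Gamma_stt = 0.049330, Gamma_tss = 0.000000, Gamma_tst = -0.012433, Gamma_ttt = 0.000000; k1 = (2.007445, 1.007548, 0.049693, 0.050294)
  k2: at (s, t) = (0.150413, 1.075419), (ds/dtau, dt/dtau) = (2.008687, 1.008806); Gamma_sss = 0.025397, Gamma_sst = 0.000000, Gamma_stt = -0.050603, Gamma_tss = 0.000000, Gamma_tst = 0.012754, Gamma_ttt = 0.000000; k2 = (2.008687, 1.008806, -0.050973, -0.051690)
  k3: at (s, t) = (0.150444, 1.075450), (ds/dtau, dt/dtau) = (2.006170, 1.006256); Gamma_sss = 0.025428, Gamma_sst = 0.000000, Gamma_stt = -0.050665, Gamma_tss = 0.000000, Gamma_tst = 0.012770, Gamma_ttt = 0.000000; k3 = (2.006170, 1.006256, -0.051039, -0.051558)
  k4: at (s, t) = (0.200536, 1.100543), (ds/dtau, dt/dtau) = (2.004893, 1.004970); Gamma_sss = 0.075107, Gamma_sst = 0.000000, Gamma_stt = -0.149842, Gamma_tss = 0.000000, Gamma_tst = 0.037862, Gamma_ttt = 0.000000; k4 = (2.004893, 1.004970, -0.150565, -0.152572)
  Y <- Y + (h/6)(k1 + 2k2 + 2k3 + k4): s = 0.2006, t = 1.1006, ds/dtau = 2.0049, dt/dtau = 1.0050

Answer: s = 0.2006, t = 1.1006, ds/dtau = 2.0049, dt/dtau = 1.0050


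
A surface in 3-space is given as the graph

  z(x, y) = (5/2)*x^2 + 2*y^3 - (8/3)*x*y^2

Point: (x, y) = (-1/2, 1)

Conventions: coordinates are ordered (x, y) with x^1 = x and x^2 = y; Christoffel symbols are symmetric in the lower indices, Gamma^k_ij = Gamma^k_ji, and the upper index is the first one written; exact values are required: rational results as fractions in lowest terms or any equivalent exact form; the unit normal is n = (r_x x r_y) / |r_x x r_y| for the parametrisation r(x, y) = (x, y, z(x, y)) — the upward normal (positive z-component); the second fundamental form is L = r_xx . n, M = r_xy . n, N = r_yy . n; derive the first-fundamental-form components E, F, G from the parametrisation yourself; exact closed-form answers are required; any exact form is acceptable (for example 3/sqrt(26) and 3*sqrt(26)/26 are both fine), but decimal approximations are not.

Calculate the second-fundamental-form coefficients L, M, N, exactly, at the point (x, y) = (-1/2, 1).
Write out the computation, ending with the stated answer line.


z_x = -31/6, z_y = 26/3, z_xx = 5, z_xy = -16/3, z_yy = 44/3
E = 997/36, F = -403/9, G = 685/9; answer radicand W^2 = 3701/36
unnormalised second-form numerators: l = 5, m = -16/3, n = 44/3; L = l/sqrt(3701/36), and similarly M = m/sqrt(W^2), N = n/sqrt(W^2)

Answer: L = 30*sqrt(3701)/3701, M = -32*sqrt(3701)/3701, N = 88*sqrt(3701)/3701


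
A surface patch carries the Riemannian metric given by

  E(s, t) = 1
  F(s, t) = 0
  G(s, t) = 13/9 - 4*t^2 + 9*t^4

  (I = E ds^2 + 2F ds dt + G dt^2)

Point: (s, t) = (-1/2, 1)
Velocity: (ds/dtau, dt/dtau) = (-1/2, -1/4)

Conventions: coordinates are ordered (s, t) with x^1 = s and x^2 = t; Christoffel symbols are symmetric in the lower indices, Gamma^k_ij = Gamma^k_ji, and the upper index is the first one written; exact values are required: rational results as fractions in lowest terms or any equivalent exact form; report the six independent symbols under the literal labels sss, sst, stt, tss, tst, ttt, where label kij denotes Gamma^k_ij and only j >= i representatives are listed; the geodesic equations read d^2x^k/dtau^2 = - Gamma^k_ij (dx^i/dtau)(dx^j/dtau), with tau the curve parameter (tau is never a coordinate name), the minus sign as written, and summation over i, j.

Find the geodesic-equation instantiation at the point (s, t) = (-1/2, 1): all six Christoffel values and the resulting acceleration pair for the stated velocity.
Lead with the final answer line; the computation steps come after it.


Answer: Gamma_sss = 0, Gamma_sst = 0, Gamma_stt = 0, Gamma_tss = 0, Gamma_tst = 0, Gamma_ttt = 63/29; accelerations (d^2s/dtau^2, d^2t/dtau^2) = (0, -63/464)

E = 1, F = 0, G = 58/9 at the point
E_s = 0, E_t = 0, F_s = 0, F_t = 0, G_s = 0, G_t = 28
EG - F^2 = 58/9;  g^inv = (9/58) * [[58/9, 0], [0, 1]]
first-kind symbols [ij,l] = (1/2)(d_i g_jl + d_j g_il - d_l g_ij): [ss,s] = E_s/2 = 0, [ss,t] = F_s - E_t/2 = 0, [st,s] = E_t/2 = 0, [st,t] = G_s/2 = 0, [tt,s] = F_t - G_s/2 = 0, [tt,t] = G_t/2 = 14
Gamma^s_ij = (G*[ij,s] - F*[ij,t])/(EG - F^2), Gamma^t_ij = (E*[ij,t] - F*[ij,s])/(EG - F^2)
Gamma_sss = 0, Gamma_sst = 0, Gamma_stt = 0, Gamma_tss = 0, Gamma_tst = 0, Gamma_ttt = 63/29
d^2s/dtau^2 = -(Gamma_sss*(-1/2)^2 + 2*Gamma_sst*(-1/2)*(-1/4) + Gamma_stt*(-1/4)^2) = 0
d^2t/dtau^2 = -(Gamma_tss*(-1/2)^2 + 2*Gamma_tst*(-1/2)*(-1/4) + Gamma_ttt*(-1/4)^2) = -63/464


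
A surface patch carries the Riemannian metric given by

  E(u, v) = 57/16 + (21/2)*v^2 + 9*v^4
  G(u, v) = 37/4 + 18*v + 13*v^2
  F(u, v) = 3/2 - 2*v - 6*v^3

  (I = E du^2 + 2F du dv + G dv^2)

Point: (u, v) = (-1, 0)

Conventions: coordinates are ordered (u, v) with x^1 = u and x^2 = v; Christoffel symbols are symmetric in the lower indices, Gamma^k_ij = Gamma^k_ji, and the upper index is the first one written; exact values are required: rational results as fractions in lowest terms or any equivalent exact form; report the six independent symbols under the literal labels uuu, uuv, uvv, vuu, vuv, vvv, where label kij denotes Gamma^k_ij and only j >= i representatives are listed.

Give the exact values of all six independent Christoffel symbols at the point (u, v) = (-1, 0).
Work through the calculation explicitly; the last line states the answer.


E = 57/16, F = 3/2, G = 37/4 at the point
E_u = 0, E_v = 0, F_u = 0, F_v = -2, G_u = 0, G_v = 18
EG - F^2 = 1965/64;  g^inv = (64/1965) * [[37/4, -3/2], [-3/2, 57/16]]
first-kind symbols [ij,l] = (1/2)(d_i g_jl + d_j g_il - d_l g_ij): [uu,u] = E_u/2 = 0, [uu,v] = F_u - E_v/2 = 0, [uv,u] = E_v/2 = 0, [uv,v] = G_u/2 = 0, [vv,u] = F_v - G_u/2 = -2, [vv,v] = G_v/2 = 9
Gamma^u_ij = (G*[ij,u] - F*[ij,v])/(EG - F^2), Gamma^v_ij = (E*[ij,v] - F*[ij,u])/(EG - F^2)

Answer: Gamma_uuu = 0, Gamma_uuv = 0, Gamma_uvv = -2048/1965, Gamma_vuu = 0, Gamma_vuv = 0, Gamma_vvv = 748/655


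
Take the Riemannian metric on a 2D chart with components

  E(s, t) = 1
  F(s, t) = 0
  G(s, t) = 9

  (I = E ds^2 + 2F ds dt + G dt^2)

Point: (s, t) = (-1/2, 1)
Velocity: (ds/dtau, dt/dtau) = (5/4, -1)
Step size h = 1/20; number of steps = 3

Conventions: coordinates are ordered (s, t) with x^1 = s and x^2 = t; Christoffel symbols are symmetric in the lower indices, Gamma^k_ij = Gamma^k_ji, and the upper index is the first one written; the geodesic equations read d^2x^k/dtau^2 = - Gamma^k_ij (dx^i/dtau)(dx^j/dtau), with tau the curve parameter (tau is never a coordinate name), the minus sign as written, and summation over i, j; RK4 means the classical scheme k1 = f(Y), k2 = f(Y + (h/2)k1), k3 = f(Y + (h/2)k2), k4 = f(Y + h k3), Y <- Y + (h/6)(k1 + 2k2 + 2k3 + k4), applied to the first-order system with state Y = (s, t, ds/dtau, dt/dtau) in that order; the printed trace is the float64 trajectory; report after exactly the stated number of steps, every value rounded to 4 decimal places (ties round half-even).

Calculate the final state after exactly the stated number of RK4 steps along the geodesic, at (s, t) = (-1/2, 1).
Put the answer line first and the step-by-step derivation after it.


Answer: s = -0.3125, t = 0.8500, ds/dtau = 1.2500, dt/dtau = -1.0000

f(Y) = (ds/dtau, dt/dtau, -Gamma^s_ij Y'^i Y'^j, -Gamma^t_ij Y'^i Y'^j) with the Gammas evaluated at the stage position; h = 0.050000; intermediate values shown to 6 dp
step 0: s = -0.5000, t = 1.0000, ds/dtau = 1.2500, dt/dtau = -1.0000
step 1:
  k1: at (s, t) = (-0.500000, 1.000000), (ds/dtau, dt/dtau) = (1.250000, -1.000000); Gamma_sss = 0.000000, Gamma_sst = 0.000000, Gamma_stt = 0.000000, Gamma_tss = 0.000000, Gamma_tst = 0.000000, Gamma_ttt = 0.000000; k1 = (1.250000, -1.000000, 0.000000, 0.000000)
  k2: at (s, t) = (-0.468750, 0.975000), (ds/dtau, dt/dtau) = (1.250000, -1.000000); Gamma_sss = 0.000000, Gamma_sst = 0.000000, Gamma_stt = 0.000000, Gamma_tss = 0.000000, Gamma_tst = 0.000000, Gamma_ttt = 0.000000; k2 = (1.250000, -1.000000, 0.000000, 0.000000)
  k3: at (s, t) = (-0.468750, 0.975000), (ds/dtau, dt/dtau) = (1.250000, -1.000000); Gamma_sss = 0.000000, Gamma_sst = 0.000000, Gamma_stt = 0.000000, Gamma_tss = 0.000000, Gamma_tst = 0.000000, Gamma_ttt = 0.000000; k3 = (1.250000, -1.000000, 0.000000, 0.000000)
  k4: at (s, t) = (-0.437500, 0.950000), (ds/dtau, dt/dtau) = (1.250000, -1.000000); Gamma_sss = 0.000000, Gamma_sst = 0.000000, Gamma_stt = 0.000000, Gamma_tss = 0.000000, Gamma_tst = 0.000000, Gamma_ttt = 0.000000; k4 = (1.250000, -1.000000, 0.000000, 0.000000)
  Y <- Y + (h/6)(k1 + 2k2 + 2k3 + k4): s = -0.4375, t = 0.9500, ds/dtau = 1.2500, dt/dtau = -1.0000
step 2:
  k1: at (s, t) = (-0.437500, 0.950000), (ds/dtau, dt/dtau) = (1.250000, -1.000000); Gamma_sss = 0.000000, Gamma_sst = 0.000000, Gamma_stt = 0.000000, Gamma_tss = 0.000000, Gamma_tst = 0.000000, Gamma_ttt = 0.000000; k1 = (1.250000, -1.000000, 0.000000, 0.000000)
  k2: at (s, t) = (-0.406250, 0.925000), (ds/dtau, dt/dtau) = (1.250000, -1.000000); Gamma_sss = 0.000000, Gamma_sst = 0.000000, Gamma_stt = 0.000000, Gamma_tss = 0.000000, Gamma_tst = 0.000000, Gamma_ttt = 0.000000; k2 = (1.250000, -1.000000, 0.000000, 0.000000)
  k3: at (s, t) = (-0.406250, 0.925000), (ds/dtau, dt/dtau) = (1.250000, -1.000000); Gamma_sss = 0.000000, Gamma_sst = 0.000000, Gamma_stt = 0.000000, Gamma_tss = 0.000000, Gamma_tst = 0.000000, Gamma_ttt = 0.000000; k3 = (1.250000, -1.000000, 0.000000, 0.000000)
  k4: at (s, t) = (-0.375000, 0.900000), (ds/dtau, dt/dtau) = (1.250000, -1.000000); Gamma_sss = 0.000000, Gamma_sst = 0.000000, Gamma_stt = 0.000000, Gamma_tss = 0.000000, Gamma_tst = 0.000000, Gamma_ttt = 0.000000; k4 = (1.250000, -1.000000, 0.000000, 0.000000)
  Y <- Y + (h/6)(k1 + 2k2 + 2k3 + k4): s = -0.3750, t = 0.9000, ds/dtau = 1.2500, dt/dtau = -1.0000
step 3:
  k1: at (s, t) = (-0.375000, 0.900000), (ds/dtau, dt/dtau) = (1.250000, -1.000000); Gamma_sss = 0.000000, Gamma_sst = 0.000000, Gamma_stt = 0.000000, Gamma_tss = 0.000000, Gamma_tst = 0.000000, Gamma_ttt = 0.000000; k1 = (1.250000, -1.000000, 0.000000, 0.000000)
  k2: at (s, t) = (-0.343750, 0.875000), (ds/dtau, dt/dtau) = (1.250000, -1.000000); Gamma_sss = 0.000000, Gamma_sst = 0.000000, Gamma_stt = 0.000000, Gamma_tss = 0.000000, Gamma_tst = 0.000000, Gamma_ttt = 0.000000; k2 = (1.250000, -1.000000, 0.000000, 0.000000)
  k3: at (s, t) = (-0.343750, 0.875000), (ds/dtau, dt/dtau) = (1.250000, -1.000000); Gamma_sss = 0.000000, Gamma_sst = 0.000000, Gamma_stt = 0.000000, Gamma_tss = 0.000000, Gamma_tst = 0.000000, Gamma_ttt = 0.000000; k3 = (1.250000, -1.000000, 0.000000, 0.000000)
  k4: at (s, t) = (-0.312500, 0.850000), (ds/dtau, dt/dtau) = (1.250000, -1.000000); Gamma_sss = 0.000000, Gamma_sst = 0.000000, Gamma_stt = 0.000000, Gamma_tss = 0.000000, Gamma_tst = 0.000000, Gamma_ttt = 0.000000; k4 = (1.250000, -1.000000, 0.000000, 0.000000)
  Y <- Y + (h/6)(k1 + 2k2 + 2k3 + k4): s = -0.3125, t = 0.8500, ds/dtau = 1.2500, dt/dtau = -1.0000
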